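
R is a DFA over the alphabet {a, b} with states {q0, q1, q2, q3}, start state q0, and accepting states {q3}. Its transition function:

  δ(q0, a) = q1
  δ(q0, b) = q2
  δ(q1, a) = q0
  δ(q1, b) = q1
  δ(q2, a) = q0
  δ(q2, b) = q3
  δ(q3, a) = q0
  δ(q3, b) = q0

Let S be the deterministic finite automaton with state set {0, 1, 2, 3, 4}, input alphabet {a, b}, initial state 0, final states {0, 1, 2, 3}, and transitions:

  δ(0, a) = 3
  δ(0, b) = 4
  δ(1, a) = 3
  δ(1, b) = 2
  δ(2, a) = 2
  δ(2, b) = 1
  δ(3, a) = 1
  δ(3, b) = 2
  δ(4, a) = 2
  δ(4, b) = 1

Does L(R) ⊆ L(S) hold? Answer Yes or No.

Exploring the product automaton R × S from the start pair (q0, 0), following both machines on each input symbol, reaches 12 state pairs: (q0, 0), (q1, 3), (q2, 4), (q0, 1), (q1, 2), (q0, 2), (q3, 1), (q2, 2), (q1, 1), (q2, 1), (q0, 3), (q3, 2).
R accepts in {q3} and S accepts in {0, 1, 2, 3}. The reachable pairs whose R-component is accepting are (q3, 1), (q3, 2); in each of them the S-component is accepting too, so the product for L(R) \ L(S) (R-component accepting, S-component rejecting) has no reachable accepting pair and the difference is empty.
Hence every string in L(R) is also in L(S).

Yes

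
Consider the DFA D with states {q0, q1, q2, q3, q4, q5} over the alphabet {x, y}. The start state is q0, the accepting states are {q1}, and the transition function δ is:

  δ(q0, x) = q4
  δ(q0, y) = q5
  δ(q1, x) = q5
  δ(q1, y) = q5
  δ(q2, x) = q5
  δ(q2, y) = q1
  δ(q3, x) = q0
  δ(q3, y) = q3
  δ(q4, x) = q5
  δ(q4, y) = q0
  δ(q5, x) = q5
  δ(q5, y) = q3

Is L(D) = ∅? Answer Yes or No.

The states reachable from the start state are {q0, q3, q4, q5}.
None of the accepting states {q1} is reachable, so no string is accepted and L(D) = ∅.

Yes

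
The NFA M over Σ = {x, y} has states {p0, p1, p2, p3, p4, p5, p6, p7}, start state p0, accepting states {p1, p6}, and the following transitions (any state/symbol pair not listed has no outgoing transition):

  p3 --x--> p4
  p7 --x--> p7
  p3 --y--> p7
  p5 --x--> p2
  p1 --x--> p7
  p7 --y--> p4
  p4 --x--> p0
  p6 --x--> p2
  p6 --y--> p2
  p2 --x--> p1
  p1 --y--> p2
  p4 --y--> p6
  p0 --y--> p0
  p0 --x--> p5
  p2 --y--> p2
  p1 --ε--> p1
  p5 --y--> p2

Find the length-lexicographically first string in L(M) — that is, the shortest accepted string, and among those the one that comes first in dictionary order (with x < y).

xxx

A breadth-first search from p0 reaches an accepting state first via the path p0 → p5 → p2 → p1 on input xxx.
No string of length < 3 is accepted (BFS exhausts all shorter strings without reaching an accepting state), and xxx is the lexicographically least accepting string of length 3.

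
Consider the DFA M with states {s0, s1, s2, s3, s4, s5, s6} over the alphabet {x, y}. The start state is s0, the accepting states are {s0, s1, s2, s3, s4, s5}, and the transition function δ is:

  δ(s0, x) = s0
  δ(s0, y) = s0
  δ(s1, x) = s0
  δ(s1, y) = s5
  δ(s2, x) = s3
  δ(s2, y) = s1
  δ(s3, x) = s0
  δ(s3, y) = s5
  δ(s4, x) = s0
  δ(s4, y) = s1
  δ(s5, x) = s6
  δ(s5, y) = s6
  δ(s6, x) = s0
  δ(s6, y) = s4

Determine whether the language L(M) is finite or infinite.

infinite

State s0 is reachable from the start and can reach an accepting state, and it lies on the cycle s0 → s0.
Traversing that cycle any number of times yields accepted strings of unbounded length, so the language is infinite.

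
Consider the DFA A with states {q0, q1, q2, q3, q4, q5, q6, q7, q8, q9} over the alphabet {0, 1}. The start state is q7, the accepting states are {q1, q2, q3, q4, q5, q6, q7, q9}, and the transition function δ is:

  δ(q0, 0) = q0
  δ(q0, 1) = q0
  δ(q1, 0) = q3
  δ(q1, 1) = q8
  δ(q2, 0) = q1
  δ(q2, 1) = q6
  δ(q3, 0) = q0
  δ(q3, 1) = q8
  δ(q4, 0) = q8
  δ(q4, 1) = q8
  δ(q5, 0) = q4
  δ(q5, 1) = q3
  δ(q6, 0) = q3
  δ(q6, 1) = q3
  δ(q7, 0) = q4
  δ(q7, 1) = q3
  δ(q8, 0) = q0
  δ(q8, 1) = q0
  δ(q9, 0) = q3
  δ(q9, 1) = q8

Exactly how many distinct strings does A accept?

The useful subgraph on states {q3, q4, q7} is acyclic, so L(A) is finite; the longest accepting path visits 2 useful states, giving maximum string length 1.
Counting accepting paths from q7 by length: 1 of length 0, 2 of length 1. Total 3.

3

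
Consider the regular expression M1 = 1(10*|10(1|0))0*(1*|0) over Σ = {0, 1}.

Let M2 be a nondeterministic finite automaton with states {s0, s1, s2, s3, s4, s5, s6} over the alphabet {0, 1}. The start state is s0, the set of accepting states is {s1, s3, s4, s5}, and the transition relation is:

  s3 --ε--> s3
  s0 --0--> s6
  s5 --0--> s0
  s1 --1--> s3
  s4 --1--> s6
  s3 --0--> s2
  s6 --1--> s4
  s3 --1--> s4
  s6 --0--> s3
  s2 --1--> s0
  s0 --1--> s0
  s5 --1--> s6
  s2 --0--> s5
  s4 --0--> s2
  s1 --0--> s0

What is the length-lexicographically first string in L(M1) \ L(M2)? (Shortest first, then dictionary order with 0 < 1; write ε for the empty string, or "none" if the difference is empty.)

11

The string 11 is accepted by M1 but not by M2.
No shorter string lies in the difference, and 11 is the lexicographically first length-2 string in L(M1) \ L(M2).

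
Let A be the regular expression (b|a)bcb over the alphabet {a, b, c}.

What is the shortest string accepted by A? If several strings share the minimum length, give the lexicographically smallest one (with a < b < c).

By inspection of the expression, no string of length less than 4 matches, and abcb is the lexicographically first match of length 4.

abcb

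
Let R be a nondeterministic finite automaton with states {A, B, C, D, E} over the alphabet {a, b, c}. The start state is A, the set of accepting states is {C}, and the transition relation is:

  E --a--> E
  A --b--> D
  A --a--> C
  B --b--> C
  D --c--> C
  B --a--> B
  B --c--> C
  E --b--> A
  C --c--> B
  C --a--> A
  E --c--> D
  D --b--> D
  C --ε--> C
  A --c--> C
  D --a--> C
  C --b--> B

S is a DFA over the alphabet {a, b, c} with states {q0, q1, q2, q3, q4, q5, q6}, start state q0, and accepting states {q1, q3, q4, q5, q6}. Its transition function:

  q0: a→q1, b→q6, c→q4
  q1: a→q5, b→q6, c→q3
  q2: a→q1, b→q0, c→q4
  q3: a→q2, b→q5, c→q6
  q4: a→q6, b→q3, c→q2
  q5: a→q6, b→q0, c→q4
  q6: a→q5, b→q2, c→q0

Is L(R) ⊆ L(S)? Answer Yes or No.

No

The string bc is in L(R) but not in L(S).
So L(R) ⊄ L(S).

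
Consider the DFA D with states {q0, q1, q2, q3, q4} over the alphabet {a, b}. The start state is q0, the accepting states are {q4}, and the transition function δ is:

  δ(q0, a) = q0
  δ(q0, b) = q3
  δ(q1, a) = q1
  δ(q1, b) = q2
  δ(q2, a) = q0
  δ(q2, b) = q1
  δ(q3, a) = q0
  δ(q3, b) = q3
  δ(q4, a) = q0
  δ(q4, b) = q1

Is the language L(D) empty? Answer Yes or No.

The states reachable from the start state are {q0, q3}.
None of the accepting states {q4} is reachable, so no string is accepted and L(D) = ∅.

Yes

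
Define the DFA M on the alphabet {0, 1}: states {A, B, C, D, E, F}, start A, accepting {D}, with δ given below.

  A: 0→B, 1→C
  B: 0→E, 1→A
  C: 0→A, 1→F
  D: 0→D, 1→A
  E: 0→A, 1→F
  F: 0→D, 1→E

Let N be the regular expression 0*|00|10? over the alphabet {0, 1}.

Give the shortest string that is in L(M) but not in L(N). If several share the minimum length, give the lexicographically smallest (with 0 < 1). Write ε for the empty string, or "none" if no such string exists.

The string 110 is accepted by M but not by N.
No shorter string lies in the difference, and 110 is the lexicographically first length-3 string in L(M) \ L(N).

110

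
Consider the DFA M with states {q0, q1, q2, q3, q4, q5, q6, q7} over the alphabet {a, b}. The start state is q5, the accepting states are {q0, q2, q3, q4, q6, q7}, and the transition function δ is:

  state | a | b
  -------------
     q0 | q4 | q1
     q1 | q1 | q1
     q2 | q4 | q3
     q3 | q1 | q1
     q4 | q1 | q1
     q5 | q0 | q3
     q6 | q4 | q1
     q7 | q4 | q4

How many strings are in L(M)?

3

The useful subgraph on states {q0, q3, q4, q5} is acyclic, so L(M) is finite; the longest accepting path visits 3 useful states, giving maximum string length 2.
Counting accepting paths from q5 by length: 2 of length 1, 1 of length 2. Total 3.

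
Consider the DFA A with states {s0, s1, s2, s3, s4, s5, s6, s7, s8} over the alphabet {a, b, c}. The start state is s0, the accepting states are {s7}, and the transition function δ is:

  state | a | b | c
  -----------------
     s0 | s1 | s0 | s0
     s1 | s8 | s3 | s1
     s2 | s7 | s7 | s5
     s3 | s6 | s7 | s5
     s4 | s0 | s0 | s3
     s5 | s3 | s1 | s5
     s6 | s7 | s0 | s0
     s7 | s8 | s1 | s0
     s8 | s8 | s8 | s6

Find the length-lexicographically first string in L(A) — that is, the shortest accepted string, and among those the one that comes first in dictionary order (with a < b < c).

abb

A breadth-first search from s0 reaches an accepting state first via the path s0 → s1 → s3 → s7 on input abb.
No string of length < 3 is accepted (BFS exhausts all shorter strings without reaching an accepting state), and abb is the lexicographically least accepting string of length 3.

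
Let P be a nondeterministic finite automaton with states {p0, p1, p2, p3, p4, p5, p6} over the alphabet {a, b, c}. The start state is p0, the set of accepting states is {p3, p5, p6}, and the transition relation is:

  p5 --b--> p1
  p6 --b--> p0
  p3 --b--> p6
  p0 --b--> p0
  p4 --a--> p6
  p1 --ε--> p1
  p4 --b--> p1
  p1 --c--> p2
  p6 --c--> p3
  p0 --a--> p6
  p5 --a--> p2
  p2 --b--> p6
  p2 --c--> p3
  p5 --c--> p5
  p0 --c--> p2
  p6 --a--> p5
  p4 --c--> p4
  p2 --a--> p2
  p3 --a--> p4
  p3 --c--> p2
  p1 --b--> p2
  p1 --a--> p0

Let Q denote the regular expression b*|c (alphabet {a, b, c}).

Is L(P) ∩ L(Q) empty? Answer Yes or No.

Converting the expression Q to a DFA (subset construction, then merging equivalent states) gives the minimal DFA with states {q0, q1, q2, q3}, start state q0, accepting states {q0, q2, q3} and transitions q0: a→q1, b→q2, c→q3; q1: a→q1, b→q1, c→q1; q2: a→q1, b→q2, c→q1; q3: a→q1, b→q1, c→q1.
Exploring the product automaton P × Q from the start pair (p0, q0), following both machines on each input symbol, reaches 10 state pairs: (p0, q0), (p6, q1), (p0, q2), (p2, q3), (p5, q1), (p0, q1), (p3, q1), (p2, q1), (p1, q1), (p4, q1).
P accepts in {p3, p5, p6} and Q accepts in {q0, q2, q3}; no reachable pair has both components accepting, so no string drives both machines to acceptance simultaneously and L(P) ∩ L(Q) = ∅.
So no string is accepted by both, and the intersection is empty.

Yes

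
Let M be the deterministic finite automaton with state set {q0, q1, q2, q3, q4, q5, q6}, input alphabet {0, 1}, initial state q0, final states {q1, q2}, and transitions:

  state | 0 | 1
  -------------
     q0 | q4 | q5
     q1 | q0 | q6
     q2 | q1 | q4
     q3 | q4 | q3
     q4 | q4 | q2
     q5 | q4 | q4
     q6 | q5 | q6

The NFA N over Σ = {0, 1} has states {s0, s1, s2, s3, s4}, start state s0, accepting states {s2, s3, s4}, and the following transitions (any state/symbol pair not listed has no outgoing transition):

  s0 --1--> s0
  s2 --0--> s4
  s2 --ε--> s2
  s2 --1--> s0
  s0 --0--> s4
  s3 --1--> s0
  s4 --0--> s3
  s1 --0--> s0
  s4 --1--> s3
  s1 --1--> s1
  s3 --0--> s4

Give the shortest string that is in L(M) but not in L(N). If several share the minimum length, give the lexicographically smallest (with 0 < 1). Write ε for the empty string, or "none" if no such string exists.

The string 001 is accepted by M but not by N.
No shorter string lies in the difference, and 001 is the lexicographically first length-3 string in L(M) \ L(N).

001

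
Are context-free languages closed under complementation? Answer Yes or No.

CFLs are closed under union, so if they were also closed under complement they would be closed under intersection by De Morgan (L₁ ∩ L₂ is the complement of the union of the complements). But {aⁿbⁿcᵐ} ∩ {aᵐbⁿcⁿ} = {aⁿbⁿcⁿ} is not context-free although both operands are.

No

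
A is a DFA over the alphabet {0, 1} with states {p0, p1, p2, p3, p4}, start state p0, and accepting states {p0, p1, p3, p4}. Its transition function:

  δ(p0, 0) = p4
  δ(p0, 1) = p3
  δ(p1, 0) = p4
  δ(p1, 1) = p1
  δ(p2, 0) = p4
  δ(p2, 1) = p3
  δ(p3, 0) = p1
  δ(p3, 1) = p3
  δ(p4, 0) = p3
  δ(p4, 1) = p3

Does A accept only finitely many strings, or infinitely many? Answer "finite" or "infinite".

infinite

State p1 is reachable from the start and can reach an accepting state, and it lies on the cycle p1 → p1.
Traversing that cycle any number of times yields accepted strings of unbounded length, so the language is infinite.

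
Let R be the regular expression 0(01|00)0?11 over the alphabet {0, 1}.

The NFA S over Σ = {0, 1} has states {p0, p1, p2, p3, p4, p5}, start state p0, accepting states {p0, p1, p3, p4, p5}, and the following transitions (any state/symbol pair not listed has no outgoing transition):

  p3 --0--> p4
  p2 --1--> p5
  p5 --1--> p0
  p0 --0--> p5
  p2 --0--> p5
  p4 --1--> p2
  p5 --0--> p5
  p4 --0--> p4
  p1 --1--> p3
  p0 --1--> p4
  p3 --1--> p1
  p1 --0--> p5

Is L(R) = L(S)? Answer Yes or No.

No

The string 00111 is accepted by R but rejected by S.
So L(R) ≠ L(S).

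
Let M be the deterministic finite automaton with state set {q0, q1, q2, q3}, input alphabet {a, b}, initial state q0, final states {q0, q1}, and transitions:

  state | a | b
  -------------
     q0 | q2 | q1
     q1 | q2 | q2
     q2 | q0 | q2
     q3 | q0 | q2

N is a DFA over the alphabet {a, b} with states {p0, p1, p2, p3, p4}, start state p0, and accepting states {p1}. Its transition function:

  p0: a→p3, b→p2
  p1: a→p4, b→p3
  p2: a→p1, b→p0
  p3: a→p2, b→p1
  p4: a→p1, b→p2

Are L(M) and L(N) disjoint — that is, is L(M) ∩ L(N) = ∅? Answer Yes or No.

No

The string bbab is accepted by both M and N.
Hence L(M) ∩ L(N) ≠ ∅.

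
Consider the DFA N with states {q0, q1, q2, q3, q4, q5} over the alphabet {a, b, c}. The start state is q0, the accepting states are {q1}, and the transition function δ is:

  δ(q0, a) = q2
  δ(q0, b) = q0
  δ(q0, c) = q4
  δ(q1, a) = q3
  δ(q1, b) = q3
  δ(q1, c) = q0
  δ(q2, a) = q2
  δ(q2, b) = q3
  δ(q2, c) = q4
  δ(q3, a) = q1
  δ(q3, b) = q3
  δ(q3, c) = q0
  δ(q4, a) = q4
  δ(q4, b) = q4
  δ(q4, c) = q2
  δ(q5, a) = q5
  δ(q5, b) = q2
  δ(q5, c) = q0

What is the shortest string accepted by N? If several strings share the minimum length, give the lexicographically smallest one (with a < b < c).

aba

A breadth-first search from q0 reaches an accepting state first via the path q0 → q2 → q3 → q1 on input aba.
No string of length < 3 is accepted (BFS exhausts all shorter strings without reaching an accepting state), and aba is the lexicographically least accepting string of length 3.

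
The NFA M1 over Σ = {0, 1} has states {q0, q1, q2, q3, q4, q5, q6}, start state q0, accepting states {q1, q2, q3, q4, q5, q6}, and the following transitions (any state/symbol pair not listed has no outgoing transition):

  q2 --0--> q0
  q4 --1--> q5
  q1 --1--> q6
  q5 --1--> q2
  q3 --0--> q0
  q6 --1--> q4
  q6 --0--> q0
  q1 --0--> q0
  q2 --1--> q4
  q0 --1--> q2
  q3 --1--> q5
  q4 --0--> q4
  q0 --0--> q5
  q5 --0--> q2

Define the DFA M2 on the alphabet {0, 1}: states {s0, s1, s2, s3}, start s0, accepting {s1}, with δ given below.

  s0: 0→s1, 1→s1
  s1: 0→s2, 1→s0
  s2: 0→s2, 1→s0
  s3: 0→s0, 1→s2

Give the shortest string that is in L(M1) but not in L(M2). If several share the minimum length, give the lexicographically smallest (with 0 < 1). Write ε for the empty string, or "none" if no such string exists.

The string 00 is accepted by M1 but not by M2.
No shorter string lies in the difference, and 00 is the lexicographically first length-2 string in L(M1) \ L(M2).

00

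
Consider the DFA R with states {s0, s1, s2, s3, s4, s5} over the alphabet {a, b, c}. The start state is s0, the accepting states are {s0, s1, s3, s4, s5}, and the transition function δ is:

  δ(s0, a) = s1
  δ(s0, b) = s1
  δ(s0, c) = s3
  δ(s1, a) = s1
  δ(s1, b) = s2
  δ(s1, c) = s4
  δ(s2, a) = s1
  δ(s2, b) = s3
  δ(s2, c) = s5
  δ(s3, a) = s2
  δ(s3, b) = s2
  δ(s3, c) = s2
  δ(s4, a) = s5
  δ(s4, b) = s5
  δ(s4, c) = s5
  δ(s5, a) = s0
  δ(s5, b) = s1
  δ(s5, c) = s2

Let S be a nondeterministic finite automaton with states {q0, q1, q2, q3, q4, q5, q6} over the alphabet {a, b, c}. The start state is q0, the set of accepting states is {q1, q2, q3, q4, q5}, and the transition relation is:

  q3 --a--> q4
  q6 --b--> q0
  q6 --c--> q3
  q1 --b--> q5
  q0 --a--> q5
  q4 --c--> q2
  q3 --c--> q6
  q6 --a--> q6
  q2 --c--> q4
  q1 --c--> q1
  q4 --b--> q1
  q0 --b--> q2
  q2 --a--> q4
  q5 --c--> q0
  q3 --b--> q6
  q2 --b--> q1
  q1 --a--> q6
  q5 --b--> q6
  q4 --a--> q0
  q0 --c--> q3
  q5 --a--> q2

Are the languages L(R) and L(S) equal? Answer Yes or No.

The empty string ε is accepted by R but rejected by S.
So L(R) ≠ L(S).

No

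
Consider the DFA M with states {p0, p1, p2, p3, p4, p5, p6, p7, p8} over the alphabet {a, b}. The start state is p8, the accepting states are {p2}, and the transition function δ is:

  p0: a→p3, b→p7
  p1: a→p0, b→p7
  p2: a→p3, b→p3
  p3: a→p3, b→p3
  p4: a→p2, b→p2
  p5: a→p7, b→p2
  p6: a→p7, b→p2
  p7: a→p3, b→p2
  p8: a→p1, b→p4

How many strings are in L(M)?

4

The useful subgraph on states {p0, p1, p2, p4, p7, p8} is acyclic, so L(M) is finite; the longest accepting path visits 5 useful states, giving maximum string length 4.
Counting accepting paths from p8 by length: 2 of length 2, 1 of length 3, 1 of length 4. Total 4.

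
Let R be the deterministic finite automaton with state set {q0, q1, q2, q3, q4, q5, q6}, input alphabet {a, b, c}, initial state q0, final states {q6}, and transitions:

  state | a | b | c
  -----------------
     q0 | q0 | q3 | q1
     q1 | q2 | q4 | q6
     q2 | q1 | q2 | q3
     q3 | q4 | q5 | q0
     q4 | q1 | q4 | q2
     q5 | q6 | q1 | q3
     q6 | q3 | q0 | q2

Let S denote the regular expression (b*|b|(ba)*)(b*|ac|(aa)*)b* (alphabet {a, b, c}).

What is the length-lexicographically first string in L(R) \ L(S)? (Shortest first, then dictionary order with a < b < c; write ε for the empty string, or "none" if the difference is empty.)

cc

The string cc is accepted by R but not by S.
No shorter string lies in the difference, and cc is the lexicographically first length-2 string in L(R) \ L(S).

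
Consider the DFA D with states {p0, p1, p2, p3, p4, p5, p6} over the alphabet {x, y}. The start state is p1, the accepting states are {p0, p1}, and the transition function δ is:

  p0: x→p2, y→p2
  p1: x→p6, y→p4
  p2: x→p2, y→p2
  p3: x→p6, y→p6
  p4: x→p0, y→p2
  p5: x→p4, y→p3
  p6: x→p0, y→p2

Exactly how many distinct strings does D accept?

The useful subgraph on states {p0, p1, p4, p6} is acyclic, so L(D) is finite; the longest accepting path visits 3 useful states, giving maximum string length 2.
Counting accepting paths from p1 by length: 1 of length 0, 2 of length 2. Total 3.

3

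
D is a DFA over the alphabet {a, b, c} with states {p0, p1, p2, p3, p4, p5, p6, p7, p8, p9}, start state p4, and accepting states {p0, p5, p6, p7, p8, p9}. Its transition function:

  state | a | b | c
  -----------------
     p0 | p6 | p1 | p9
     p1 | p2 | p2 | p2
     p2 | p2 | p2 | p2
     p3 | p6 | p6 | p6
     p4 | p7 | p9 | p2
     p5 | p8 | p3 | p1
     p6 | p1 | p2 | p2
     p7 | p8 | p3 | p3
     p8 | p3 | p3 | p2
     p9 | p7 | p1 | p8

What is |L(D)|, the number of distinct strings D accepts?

36

The useful subgraph on states {p3, p4, p6, p7, p8, p9} is acyclic, so L(D) is finite; the longest accepting path visits 6 useful states, giving maximum string length 5.
Counting accepting paths from p4 by length: 2 of length 1, 3 of length 2, 7 of length 3, 18 of length 4, 6 of length 5. Total 36.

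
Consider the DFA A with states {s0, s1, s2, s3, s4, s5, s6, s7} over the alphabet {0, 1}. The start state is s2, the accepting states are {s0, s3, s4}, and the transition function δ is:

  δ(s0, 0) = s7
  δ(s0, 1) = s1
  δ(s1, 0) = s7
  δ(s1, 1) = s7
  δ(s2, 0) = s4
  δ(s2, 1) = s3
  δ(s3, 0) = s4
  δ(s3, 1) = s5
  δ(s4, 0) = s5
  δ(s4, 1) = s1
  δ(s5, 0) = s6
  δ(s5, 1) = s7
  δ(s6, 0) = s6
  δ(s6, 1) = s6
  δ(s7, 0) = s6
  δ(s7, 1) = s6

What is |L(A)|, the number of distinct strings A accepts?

The useful subgraph on states {s2, s3, s4} is acyclic, so L(A) is finite; the longest accepting path visits 3 useful states, giving maximum string length 2.
Counting accepting paths from s2 by length: 2 of length 1, 1 of length 2. Total 3.

3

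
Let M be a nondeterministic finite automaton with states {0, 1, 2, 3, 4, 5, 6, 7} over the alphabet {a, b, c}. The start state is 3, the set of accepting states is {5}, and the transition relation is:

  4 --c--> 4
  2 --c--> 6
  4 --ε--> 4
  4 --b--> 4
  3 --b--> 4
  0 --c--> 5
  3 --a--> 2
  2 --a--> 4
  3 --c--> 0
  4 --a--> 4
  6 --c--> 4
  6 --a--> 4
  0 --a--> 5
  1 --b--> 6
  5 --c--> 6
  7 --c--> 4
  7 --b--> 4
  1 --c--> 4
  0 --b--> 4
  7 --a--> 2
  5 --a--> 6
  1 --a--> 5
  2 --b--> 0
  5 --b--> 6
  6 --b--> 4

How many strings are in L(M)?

4

The useful subgraph on states {0, 2, 3, 5} is acyclic, so L(M) is finite; the longest accepting path visits 4 useful states, giving maximum string length 3.
Counting accepting paths from 3 by length: 2 of length 2, 2 of length 3. Total 4.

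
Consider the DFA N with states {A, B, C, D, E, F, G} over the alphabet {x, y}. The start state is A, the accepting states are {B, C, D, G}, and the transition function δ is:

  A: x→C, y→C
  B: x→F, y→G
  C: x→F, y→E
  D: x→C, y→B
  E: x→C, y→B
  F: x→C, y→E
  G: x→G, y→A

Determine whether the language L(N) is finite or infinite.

infinite

State C is reachable from the start and can reach an accepting state, and it lies on the cycle C → E → B → F → C.
Traversing that cycle any number of times yields accepted strings of unbounded length, so the language is infinite.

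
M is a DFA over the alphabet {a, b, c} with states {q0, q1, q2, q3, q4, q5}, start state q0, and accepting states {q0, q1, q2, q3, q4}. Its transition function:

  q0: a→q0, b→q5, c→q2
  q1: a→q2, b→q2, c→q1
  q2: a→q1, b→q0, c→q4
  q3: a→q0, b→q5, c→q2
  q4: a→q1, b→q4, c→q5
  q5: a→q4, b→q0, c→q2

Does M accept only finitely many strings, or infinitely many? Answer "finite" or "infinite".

infinite

State q0 is reachable from the start and can reach an accepting state, and it lies on the cycle q0 → q0.
Traversing that cycle any number of times yields accepted strings of unbounded length, so the language is infinite.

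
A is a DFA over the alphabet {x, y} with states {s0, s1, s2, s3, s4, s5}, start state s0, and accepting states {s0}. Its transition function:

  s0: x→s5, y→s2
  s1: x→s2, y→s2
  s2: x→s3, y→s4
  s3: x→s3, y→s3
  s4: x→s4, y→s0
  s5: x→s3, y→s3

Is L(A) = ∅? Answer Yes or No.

No

The empty string ε is accepted: the run s0 ends in the accepting state s0.
Since at least one string is accepted, L(A) is not empty.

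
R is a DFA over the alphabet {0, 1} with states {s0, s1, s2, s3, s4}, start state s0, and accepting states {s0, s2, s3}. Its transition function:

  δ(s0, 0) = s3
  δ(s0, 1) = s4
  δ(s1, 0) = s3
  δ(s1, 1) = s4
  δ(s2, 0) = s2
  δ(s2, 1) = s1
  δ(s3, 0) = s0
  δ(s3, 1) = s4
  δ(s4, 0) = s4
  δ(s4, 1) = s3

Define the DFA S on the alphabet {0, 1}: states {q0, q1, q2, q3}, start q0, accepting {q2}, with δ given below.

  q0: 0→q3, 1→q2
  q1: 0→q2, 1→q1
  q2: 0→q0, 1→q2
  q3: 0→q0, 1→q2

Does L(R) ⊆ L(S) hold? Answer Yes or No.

No

The empty string ε is in L(R) but not in L(S).
So L(R) ⊄ L(S).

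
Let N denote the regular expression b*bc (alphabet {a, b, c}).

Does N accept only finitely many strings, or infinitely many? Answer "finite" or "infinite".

The expression contains a Kleene star applied to a subexpression that matches at least one nonempty string, so it matches strings of unbounded length.
Hence L(N) is infinite.

infinite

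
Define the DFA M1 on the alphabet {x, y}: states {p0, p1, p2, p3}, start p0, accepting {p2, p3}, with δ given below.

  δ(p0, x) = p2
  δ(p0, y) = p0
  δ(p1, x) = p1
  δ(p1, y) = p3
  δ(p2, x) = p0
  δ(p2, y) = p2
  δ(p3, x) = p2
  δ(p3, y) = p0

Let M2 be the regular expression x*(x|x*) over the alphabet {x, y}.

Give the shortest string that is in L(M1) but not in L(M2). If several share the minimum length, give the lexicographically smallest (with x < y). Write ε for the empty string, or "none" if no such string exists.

The string xy is accepted by M1 but not by M2.
No shorter string lies in the difference, and xy is the lexicographically first length-2 string in L(M1) \ L(M2).

xy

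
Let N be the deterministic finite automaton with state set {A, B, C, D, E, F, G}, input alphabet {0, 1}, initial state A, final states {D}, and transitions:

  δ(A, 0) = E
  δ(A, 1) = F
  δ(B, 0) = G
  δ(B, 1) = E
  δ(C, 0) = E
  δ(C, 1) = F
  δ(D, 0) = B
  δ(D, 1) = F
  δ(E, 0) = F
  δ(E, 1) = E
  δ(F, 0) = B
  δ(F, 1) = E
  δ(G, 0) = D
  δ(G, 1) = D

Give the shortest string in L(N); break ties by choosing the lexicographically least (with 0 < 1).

1000

A breadth-first search from A reaches an accepting state first via the path A → F → B → G → D on input 1000.
No string of length < 4 is accepted (BFS exhausts all shorter strings without reaching an accepting state), and 1000 is the lexicographically least accepting string of length 4.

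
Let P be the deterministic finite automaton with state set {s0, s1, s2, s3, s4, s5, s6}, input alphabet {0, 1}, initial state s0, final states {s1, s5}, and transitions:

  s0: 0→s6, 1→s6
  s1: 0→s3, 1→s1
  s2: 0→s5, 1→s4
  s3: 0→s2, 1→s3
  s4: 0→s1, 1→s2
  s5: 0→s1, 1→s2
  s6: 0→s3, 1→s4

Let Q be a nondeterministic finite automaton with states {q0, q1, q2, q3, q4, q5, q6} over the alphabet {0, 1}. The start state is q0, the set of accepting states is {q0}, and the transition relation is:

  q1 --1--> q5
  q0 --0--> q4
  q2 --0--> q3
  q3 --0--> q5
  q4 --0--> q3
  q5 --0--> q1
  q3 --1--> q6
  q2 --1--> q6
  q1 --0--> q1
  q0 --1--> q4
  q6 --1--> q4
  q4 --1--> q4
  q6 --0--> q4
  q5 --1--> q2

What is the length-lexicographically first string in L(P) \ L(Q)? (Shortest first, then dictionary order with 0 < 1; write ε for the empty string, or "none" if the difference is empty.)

The string 010 is accepted by P but not by Q.
No shorter string lies in the difference, and 010 is the lexicographically first length-3 string in L(P) \ L(Q).

010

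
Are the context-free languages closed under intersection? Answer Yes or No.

No

{aⁿbⁿcᵐ : m,n≥0} and {aᵐbⁿcⁿ : m,n≥0} are both context-free, but their intersection {aⁿbⁿcⁿ : n≥0} is not (pumping lemma).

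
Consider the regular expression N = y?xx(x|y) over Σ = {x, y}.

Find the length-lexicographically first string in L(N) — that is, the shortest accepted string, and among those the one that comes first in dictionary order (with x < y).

xxx

By inspection of the expression, no string of length less than 3 matches, and xxx is the lexicographically first match of length 3.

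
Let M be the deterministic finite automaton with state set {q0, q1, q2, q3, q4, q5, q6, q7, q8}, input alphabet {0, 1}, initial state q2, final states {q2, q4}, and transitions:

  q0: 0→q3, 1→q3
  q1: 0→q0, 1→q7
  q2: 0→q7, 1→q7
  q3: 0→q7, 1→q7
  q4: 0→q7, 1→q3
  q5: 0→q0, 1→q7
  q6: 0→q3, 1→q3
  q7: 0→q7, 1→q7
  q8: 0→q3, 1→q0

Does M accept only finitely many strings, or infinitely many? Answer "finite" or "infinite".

finite

The useful states (reachable from q2 and able to reach an accepting state) are {q2}.
Restricted to these states the transition graph has no cycle, so every accepting path has bounded length and L is finite.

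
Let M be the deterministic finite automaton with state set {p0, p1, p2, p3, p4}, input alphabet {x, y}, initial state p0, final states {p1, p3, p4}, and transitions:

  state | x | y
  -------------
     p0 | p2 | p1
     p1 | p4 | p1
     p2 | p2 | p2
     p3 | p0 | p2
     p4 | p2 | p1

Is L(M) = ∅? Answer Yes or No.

No

The string y is accepted: the run p0 → p1 ends in the accepting state p1.
Since at least one string is accepted, L(M) is not empty.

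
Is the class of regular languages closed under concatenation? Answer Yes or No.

If R₁ and R₂ are regular expressions for the two languages then R₁R₂ denotes L₁L₂; on automata, add ε-moves from every accepting state of an NFA for L₁ to the start state of an NFA for L₂ and keep only the second machine's accepting states.
So the regular languages are closed under concatenation.

Yes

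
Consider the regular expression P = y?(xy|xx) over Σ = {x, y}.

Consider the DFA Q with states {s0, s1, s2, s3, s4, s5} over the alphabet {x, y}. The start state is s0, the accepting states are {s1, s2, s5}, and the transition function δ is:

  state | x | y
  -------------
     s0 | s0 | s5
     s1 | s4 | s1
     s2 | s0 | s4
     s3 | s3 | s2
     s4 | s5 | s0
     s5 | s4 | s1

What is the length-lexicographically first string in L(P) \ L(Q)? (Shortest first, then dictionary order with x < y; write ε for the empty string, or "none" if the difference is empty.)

The string xx is accepted by P but not by Q.
No shorter string lies in the difference, and xx is the lexicographically first length-2 string in L(P) \ L(Q).

xx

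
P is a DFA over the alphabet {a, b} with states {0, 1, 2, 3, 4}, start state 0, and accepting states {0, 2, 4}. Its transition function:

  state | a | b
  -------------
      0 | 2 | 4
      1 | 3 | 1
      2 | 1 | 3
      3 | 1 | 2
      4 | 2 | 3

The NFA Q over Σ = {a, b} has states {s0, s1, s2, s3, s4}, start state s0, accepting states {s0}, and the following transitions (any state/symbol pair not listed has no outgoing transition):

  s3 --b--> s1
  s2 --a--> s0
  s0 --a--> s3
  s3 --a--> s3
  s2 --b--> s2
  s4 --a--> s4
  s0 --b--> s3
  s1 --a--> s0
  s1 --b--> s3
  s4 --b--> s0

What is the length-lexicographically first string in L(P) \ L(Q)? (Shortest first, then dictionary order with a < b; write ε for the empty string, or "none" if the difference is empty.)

The string a is accepted by P but not by Q.
No shorter string lies in the difference, and a is the lexicographically first length-1 string in L(P) \ L(Q).

a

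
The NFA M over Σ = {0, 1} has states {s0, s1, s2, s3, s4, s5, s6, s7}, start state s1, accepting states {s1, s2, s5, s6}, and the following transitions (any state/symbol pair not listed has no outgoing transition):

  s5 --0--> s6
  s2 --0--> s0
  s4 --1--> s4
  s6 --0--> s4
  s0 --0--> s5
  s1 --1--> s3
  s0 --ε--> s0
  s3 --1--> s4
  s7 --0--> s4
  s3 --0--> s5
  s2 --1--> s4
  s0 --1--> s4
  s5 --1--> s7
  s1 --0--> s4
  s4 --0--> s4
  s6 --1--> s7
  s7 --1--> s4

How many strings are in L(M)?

3

The useful subgraph on states {s1, s3, s5, s6} is acyclic, so L(M) is finite; the longest accepting path visits 4 useful states, giving maximum string length 3.
Counting accepting paths from s1 by length: 1 of length 0, 1 of length 2, 1 of length 3. Total 3.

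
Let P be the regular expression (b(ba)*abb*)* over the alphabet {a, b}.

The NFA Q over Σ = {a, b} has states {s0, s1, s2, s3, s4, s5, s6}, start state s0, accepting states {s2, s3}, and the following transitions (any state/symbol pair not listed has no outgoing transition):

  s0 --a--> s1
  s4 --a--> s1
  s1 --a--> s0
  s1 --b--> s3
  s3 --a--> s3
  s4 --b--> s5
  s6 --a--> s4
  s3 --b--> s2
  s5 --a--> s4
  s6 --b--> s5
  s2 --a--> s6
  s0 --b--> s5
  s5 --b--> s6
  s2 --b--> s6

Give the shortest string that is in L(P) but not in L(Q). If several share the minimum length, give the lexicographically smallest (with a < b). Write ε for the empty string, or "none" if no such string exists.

The empty string ε is accepted by P but not by Q.
Since ε is the unique shortest string, it is the required witness.

ε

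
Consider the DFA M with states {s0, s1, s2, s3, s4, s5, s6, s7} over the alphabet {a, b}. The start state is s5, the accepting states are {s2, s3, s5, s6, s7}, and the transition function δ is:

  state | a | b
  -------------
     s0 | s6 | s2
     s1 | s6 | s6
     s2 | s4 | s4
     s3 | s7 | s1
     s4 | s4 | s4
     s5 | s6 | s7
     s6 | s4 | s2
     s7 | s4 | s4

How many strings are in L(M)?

4

The useful subgraph on states {s2, s5, s6, s7} is acyclic, so L(M) is finite; the longest accepting path visits 3 useful states, giving maximum string length 2.
Counting accepting paths from s5 by length: 1 of length 0, 2 of length 1, 1 of length 2. Total 4.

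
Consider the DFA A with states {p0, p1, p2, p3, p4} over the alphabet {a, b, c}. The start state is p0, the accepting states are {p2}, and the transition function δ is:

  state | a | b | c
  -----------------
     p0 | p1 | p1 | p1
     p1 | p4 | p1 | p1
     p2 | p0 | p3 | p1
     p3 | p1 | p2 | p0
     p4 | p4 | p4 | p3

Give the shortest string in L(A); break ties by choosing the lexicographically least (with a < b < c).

aacb

A breadth-first search from p0 reaches an accepting state first via the path p0 → p1 → p4 → p3 → p2 on input aacb.
No string of length < 4 is accepted (BFS exhausts all shorter strings without reaching an accepting state), and aacb is the lexicographically least accepting string of length 4.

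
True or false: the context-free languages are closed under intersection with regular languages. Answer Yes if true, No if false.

Yes

Run a PDA for the context-free language and a DFA for the regular one in parallel (product of finite controls, the PDA's stack unchanged, the DFA advancing only on input moves); the product PDA accepts exactly the intersection. (Intersection of two CFLs, by contrast, can fail to be context-free.)
So the context-free languages are closed under intersection with a regular language.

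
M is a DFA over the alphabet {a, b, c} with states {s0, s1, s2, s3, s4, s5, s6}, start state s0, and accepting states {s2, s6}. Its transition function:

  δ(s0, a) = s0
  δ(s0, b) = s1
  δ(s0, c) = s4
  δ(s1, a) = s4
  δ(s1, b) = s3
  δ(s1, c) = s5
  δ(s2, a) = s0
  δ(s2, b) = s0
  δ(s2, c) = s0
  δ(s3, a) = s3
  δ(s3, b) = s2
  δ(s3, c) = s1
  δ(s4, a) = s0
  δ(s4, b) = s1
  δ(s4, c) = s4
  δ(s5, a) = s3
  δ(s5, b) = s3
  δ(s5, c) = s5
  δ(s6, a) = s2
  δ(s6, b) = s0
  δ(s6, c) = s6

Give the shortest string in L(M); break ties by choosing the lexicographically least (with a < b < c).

A breadth-first search from s0 reaches an accepting state first via the path s0 → s1 → s3 → s2 on input bbb.
No string of length < 3 is accepted (BFS exhausts all shorter strings without reaching an accepting state), and bbb is the lexicographically least accepting string of length 3.

bbb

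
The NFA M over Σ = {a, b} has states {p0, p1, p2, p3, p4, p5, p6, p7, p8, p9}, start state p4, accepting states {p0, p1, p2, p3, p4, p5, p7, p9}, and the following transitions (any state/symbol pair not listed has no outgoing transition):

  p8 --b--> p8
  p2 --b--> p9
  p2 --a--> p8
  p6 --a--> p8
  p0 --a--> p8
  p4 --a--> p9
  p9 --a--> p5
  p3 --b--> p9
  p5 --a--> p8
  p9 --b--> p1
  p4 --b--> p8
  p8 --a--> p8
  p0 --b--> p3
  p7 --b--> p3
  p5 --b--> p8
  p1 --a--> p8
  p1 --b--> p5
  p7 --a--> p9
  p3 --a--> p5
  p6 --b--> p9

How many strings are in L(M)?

5

The useful subgraph on states {p1, p4, p5, p9} is acyclic, so L(M) is finite; the longest accepting path visits 4 useful states, giving maximum string length 3.
Counting accepting paths from p4 by length: 1 of length 0, 1 of length 1, 2 of length 2, 1 of length 3. Total 5.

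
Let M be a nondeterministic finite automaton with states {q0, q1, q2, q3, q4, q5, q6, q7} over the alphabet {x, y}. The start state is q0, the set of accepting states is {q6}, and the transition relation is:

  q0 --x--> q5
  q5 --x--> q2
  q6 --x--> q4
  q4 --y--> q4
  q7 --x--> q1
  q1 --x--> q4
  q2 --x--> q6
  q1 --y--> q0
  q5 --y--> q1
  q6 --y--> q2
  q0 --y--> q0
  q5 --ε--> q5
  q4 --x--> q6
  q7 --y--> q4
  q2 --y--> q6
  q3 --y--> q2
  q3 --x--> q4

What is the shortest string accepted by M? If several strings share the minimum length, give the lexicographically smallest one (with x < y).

A breadth-first search from q0 reaches an accepting state first via the path q0 → q5 → q2 → q6 on input xxx.
No string of length < 3 is accepted (BFS exhausts all shorter strings without reaching an accepting state), and xxx is the lexicographically least accepting string of length 3.

xxx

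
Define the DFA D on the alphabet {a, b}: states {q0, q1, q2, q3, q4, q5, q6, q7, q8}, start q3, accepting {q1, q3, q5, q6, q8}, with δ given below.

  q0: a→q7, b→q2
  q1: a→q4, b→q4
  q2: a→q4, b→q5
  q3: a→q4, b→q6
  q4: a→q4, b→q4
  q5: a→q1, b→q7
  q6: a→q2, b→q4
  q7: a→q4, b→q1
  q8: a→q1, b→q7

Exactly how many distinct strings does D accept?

5

The useful subgraph on states {q1, q2, q3, q5, q6, q7} is acyclic, so L(D) is finite; the longest accepting path visits 6 useful states, giving maximum string length 5.
Counting accepting paths from q3 by length: 1 of length 0, 1 of length 1, 1 of length 3, 1 of length 4, 1 of length 5. Total 5.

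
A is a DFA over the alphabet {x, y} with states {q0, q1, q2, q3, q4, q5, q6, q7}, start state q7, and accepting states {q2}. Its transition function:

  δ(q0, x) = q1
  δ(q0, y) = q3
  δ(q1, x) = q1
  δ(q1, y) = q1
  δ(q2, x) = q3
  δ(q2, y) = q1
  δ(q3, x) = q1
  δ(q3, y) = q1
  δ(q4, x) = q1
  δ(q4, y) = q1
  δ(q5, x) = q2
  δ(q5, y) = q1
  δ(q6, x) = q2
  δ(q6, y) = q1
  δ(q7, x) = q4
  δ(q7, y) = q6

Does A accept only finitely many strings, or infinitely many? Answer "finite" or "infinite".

The useful states (reachable from q7 and able to reach an accepting state) are {q2, q6, q7}.
Restricted to these states the transition graph has no cycle, so every accepting path has bounded length and L is finite.

finite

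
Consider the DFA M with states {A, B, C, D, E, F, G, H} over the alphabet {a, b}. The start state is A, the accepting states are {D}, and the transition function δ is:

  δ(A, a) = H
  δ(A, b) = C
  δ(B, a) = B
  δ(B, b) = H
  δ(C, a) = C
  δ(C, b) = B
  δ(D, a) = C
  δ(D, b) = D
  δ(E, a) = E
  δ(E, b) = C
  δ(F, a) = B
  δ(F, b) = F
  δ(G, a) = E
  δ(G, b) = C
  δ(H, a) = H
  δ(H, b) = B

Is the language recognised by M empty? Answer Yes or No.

Yes

The states reachable from the start state are {A, B, C, H}.
None of the accepting states {D} is reachable, so no string is accepted and L(M) = ∅.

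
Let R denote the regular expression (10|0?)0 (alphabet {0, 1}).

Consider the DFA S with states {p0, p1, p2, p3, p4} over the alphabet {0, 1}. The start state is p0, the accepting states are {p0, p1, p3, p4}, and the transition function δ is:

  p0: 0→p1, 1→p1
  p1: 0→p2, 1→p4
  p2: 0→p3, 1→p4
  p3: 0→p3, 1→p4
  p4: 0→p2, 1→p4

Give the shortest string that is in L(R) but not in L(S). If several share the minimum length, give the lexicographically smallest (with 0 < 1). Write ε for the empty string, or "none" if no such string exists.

The string 00 is accepted by R but not by S.
No shorter string lies in the difference, and 00 is the lexicographically first length-2 string in L(R) \ L(S).

00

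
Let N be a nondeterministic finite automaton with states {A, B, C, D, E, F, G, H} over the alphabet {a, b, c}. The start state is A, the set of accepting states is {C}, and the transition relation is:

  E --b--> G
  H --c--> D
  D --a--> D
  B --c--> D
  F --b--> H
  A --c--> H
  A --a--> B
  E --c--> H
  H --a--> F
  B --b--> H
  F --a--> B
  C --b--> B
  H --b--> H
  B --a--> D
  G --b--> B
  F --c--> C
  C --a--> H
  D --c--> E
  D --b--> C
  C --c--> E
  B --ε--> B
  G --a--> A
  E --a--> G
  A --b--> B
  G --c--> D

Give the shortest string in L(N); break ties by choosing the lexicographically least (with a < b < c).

aab

A breadth-first search from A reaches an accepting state first via the path A → B → D → C on input aab.
No string of length < 3 is accepted (BFS exhausts all shorter strings without reaching an accepting state), and aab is the lexicographically least accepting string of length 3.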